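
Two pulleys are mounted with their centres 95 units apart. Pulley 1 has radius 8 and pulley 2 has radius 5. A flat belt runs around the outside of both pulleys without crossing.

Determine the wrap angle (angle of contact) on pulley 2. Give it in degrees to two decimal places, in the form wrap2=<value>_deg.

wrap2=176.38_deg

open belt: β = asin((r2−r1)/C) = asin(-3/95) = -1.8096°
wrap1 = π − 2β = 183.6193°
wrap2 = π + 2β = 176.3807°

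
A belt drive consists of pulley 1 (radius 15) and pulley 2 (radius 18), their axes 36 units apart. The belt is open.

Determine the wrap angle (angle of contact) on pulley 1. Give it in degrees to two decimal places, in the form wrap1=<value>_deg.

wrap1=170.44_deg

open belt: β = asin((r2−r1)/C) = asin(3/36) = 4.7802°
wrap1 = π − 2β = 170.4396°
wrap2 = π + 2β = 189.5604°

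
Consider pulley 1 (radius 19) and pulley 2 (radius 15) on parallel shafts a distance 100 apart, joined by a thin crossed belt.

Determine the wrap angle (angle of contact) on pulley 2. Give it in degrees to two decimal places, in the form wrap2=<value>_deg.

crossed belt: β = asin((r1+r2)/C) = asin(34/100) = 19.8769°
wrap1 = wrap2 = π + 2β = 219.7537°

wrap2=219.75_deg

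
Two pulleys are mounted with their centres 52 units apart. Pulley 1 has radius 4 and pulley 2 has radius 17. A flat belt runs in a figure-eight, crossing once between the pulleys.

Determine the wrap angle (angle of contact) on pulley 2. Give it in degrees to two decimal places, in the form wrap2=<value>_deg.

crossed belt: β = asin((r1+r2)/C) = asin(21/52) = 23.8188°
wrap1 = wrap2 = π + 2β = 227.6377°

wrap2=227.64_deg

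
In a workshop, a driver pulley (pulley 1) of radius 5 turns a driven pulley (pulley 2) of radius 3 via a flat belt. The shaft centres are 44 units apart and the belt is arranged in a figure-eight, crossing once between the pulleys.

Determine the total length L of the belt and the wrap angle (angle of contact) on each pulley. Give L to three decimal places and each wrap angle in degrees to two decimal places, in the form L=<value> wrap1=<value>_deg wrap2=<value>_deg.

crossed belt: β = asin((r1+r2)/C) = asin(8/44) = 10.4757°
wrap1 = wrap2 = π + 2β = 200.9514°
tangent length = C·cosβ = 43.2666
L = (r1+r2)·wrap + 2·C·cosβ = 8·3.5073 + 2·43.2666 = 114.5913

L=114.591 wrap1=200.95_deg wrap2=200.95_deg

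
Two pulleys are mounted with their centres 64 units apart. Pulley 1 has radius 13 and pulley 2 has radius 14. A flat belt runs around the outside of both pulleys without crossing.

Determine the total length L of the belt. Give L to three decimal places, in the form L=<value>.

open belt: β = asin((r2−r1)/C) = asin(1/64) = 0.8953°
wrap1 = π − 2β = 178.2094°
wrap2 = π + 2β = 181.7906°
tangent length = C·cosβ = 63.9922
L = r1·wrap1 + r2·wrap2 + 2·C·cosβ = 13·3.1103 + 14·3.1728 + 2·63.9922 = 212.8386

L=212.839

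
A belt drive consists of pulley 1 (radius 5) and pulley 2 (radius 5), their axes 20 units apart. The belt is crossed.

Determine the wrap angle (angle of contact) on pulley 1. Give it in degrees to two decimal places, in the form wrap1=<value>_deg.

wrap1=240.00_deg

crossed belt: β = asin((r1+r2)/C) = asin(10/20) = 30.0000°
wrap1 = wrap2 = π + 2β = 240.0000°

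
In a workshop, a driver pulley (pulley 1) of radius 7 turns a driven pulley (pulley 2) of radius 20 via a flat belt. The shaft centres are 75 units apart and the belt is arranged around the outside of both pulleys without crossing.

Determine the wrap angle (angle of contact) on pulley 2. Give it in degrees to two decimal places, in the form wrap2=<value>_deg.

wrap2=199.96_deg

open belt: β = asin((r2−r1)/C) = asin(13/75) = 9.9817°
wrap1 = π − 2β = 160.0366°
wrap2 = π + 2β = 199.9634°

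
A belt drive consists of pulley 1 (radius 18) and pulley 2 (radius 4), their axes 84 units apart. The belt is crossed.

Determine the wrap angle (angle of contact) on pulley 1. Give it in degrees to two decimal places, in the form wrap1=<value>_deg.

wrap1=210.37_deg

crossed belt: β = asin((r1+r2)/C) = asin(22/84) = 15.1831°
wrap1 = wrap2 = π + 2β = 210.3662°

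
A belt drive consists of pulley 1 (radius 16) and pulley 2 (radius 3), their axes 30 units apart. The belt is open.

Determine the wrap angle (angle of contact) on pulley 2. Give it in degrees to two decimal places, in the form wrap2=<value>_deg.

wrap2=128.64_deg

open belt: β = asin((r2−r1)/C) = asin(-13/30) = -25.6793°
wrap1 = π − 2β = 231.3586°
wrap2 = π + 2β = 128.6414°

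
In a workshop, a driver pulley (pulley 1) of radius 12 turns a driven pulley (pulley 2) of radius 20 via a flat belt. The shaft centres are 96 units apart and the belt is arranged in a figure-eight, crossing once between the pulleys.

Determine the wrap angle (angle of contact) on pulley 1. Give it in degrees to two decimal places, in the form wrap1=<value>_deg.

crossed belt: β = asin((r1+r2)/C) = asin(32/96) = 19.4712°
wrap1 = wrap2 = π + 2β = 218.9424°

wrap1=218.94_deg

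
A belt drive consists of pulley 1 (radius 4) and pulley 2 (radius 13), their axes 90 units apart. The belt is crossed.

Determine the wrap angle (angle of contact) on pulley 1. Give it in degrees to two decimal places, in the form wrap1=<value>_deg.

wrap1=201.78_deg

crossed belt: β = asin((r1+r2)/C) = asin(17/90) = 10.8879°
wrap1 = wrap2 = π + 2β = 201.7759°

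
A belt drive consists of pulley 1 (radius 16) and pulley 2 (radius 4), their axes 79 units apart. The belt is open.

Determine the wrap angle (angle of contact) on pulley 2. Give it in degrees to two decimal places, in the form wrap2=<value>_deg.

open belt: β = asin((r2−r1)/C) = asin(-12/79) = -8.7370°
wrap1 = π − 2β = 197.4740°
wrap2 = π + 2β = 162.5260°

wrap2=162.53_deg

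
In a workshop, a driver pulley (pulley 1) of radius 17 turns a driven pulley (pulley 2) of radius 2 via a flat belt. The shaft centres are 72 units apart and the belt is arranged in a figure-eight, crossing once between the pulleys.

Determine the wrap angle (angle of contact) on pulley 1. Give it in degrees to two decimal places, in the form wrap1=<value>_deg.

wrap1=210.60_deg

crossed belt: β = asin((r1+r2)/C) = asin(19/72) = 15.3009°
wrap1 = wrap2 = π + 2β = 210.6019°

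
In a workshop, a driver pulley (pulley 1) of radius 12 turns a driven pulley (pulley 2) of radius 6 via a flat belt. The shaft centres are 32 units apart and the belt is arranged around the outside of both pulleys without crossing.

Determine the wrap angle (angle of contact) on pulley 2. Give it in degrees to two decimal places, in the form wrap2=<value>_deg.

wrap2=158.39_deg

open belt: β = asin((r2−r1)/C) = asin(-6/32) = -10.8069°
wrap1 = π − 2β = 201.6138°
wrap2 = π + 2β = 158.3862°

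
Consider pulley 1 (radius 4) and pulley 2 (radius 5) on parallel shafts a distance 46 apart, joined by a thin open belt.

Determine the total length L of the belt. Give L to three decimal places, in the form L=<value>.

L=120.296

open belt: β = asin((r2−r1)/C) = asin(1/46) = 1.2457°
wrap1 = π − 2β = 177.5087°
wrap2 = π + 2β = 182.4913°
tangent length = C·cosβ = 45.9891
L = r1·wrap1 + r2·wrap2 + 2·C·cosβ = 4·3.0981 + 5·3.1851 + 2·45.9891 = 120.2961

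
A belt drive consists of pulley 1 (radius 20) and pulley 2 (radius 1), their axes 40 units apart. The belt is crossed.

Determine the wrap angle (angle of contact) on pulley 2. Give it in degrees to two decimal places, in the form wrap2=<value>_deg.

crossed belt: β = asin((r1+r2)/C) = asin(21/40) = 31.6682°
wrap1 = wrap2 = π + 2β = 243.3365°

wrap2=243.34_deg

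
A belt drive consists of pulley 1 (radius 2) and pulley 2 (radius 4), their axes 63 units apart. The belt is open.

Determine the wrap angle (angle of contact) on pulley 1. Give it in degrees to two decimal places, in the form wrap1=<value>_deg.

open belt: β = asin((r2−r1)/C) = asin(2/63) = 1.8192°
wrap1 = π − 2β = 176.3616°
wrap2 = π + 2β = 183.6384°

wrap1=176.36_deg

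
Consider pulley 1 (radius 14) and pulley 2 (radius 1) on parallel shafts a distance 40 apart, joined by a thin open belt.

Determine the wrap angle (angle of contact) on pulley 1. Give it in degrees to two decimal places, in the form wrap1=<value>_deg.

wrap1=217.93_deg

open belt: β = asin((r2−r1)/C) = asin(-13/40) = -18.9656°
wrap1 = π − 2β = 217.9311°
wrap2 = π + 2β = 142.0689°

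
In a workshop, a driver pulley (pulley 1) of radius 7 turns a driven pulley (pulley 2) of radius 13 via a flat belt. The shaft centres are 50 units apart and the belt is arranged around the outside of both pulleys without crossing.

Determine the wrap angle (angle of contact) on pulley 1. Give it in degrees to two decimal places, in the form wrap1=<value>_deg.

wrap1=166.22_deg

open belt: β = asin((r2−r1)/C) = asin(6/50) = 6.8921°
wrap1 = π − 2β = 166.2158°
wrap2 = π + 2β = 193.7842°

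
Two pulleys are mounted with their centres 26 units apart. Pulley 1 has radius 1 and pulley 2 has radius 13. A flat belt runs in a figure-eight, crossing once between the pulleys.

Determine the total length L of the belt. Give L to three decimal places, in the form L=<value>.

L=103.721

crossed belt: β = asin((r1+r2)/C) = asin(14/26) = 32.5790°
wrap1 = wrap2 = π + 2β = 245.1579°
tangent length = C·cosβ = 21.9089
L = (r1+r2)·wrap + 2·C·cosβ = 14·4.2788 + 2·21.9089 = 103.7212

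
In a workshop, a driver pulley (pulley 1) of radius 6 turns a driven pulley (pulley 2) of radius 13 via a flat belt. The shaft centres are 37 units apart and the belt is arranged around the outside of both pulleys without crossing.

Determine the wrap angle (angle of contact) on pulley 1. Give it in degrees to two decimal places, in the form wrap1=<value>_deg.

open belt: β = asin((r2−r1)/C) = asin(7/37) = 10.9055°
wrap1 = π − 2β = 158.1891°
wrap2 = π + 2β = 201.8109°

wrap1=158.19_deg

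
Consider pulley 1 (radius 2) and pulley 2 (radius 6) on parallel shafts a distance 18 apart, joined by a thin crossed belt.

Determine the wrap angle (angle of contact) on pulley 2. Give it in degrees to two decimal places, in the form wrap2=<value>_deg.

crossed belt: β = asin((r1+r2)/C) = asin(8/18) = 26.3878°
wrap1 = wrap2 = π + 2β = 232.7756°

wrap2=232.78_deg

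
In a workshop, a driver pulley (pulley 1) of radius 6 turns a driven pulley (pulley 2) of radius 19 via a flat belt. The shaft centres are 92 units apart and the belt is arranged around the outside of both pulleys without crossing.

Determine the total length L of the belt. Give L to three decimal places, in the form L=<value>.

open belt: β = asin((r2−r1)/C) = asin(13/92) = 8.1233°
wrap1 = π − 2β = 163.7533°
wrap2 = π + 2β = 196.2467°
tangent length = C·cosβ = 91.0769
L = r1·wrap1 + r2·wrap2 + 2·C·cosβ = 6·2.8580 + 19·3.4252 + 2·91.0769 = 264.3798

L=264.380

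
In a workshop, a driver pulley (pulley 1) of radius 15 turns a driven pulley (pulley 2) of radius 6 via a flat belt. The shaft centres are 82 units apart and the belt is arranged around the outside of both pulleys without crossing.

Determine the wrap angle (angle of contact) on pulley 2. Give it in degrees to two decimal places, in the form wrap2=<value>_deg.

wrap2=167.40_deg

open belt: β = asin((r2−r1)/C) = asin(-9/82) = -6.3013°
wrap1 = π − 2β = 192.6025°
wrap2 = π + 2β = 167.3975°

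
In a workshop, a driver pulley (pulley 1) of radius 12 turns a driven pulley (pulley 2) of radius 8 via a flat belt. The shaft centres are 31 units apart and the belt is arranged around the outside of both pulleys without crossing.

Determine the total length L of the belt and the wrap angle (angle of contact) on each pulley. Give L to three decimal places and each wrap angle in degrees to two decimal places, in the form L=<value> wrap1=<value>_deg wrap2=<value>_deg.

open belt: β = asin((r2−r1)/C) = asin(-4/31) = -7.4137°
wrap1 = π − 2β = 194.8273°
wrap2 = π + 2β = 165.1727°
tangent length = C·cosβ = 30.7409
L = r1·wrap1 + r2·wrap2 + 2·C·cosβ = 12·3.4004 + 8·2.8828 + 2·30.7409 = 125.3487

L=125.349 wrap1=194.83_deg wrap2=165.17_deg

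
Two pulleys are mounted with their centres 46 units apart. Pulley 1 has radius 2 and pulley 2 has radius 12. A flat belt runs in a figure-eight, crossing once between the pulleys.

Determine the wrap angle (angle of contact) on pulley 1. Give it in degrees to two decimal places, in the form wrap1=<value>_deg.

wrap1=215.44_deg

crossed belt: β = asin((r1+r2)/C) = asin(14/46) = 17.7189°
wrap1 = wrap2 = π + 2β = 215.4379°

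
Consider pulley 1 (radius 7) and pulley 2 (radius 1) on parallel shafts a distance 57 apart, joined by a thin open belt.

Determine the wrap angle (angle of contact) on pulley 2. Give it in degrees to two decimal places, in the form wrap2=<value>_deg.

open belt: β = asin((r2−r1)/C) = asin(-6/57) = -6.0423°
wrap1 = π − 2β = 192.0847°
wrap2 = π + 2β = 167.9153°

wrap2=167.92_deg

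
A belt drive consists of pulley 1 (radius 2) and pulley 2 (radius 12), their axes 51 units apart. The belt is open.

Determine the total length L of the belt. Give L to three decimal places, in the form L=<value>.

L=147.949

open belt: β = asin((r2−r1)/C) = asin(10/51) = 11.3077°
wrap1 = π − 2β = 157.3845°
wrap2 = π + 2β = 202.6155°
tangent length = C·cosβ = 50.0100
L = r1·wrap1 + r2·wrap2 + 2·C·cosβ = 2·2.7469 + 12·3.5363 + 2·50.0100 = 147.9494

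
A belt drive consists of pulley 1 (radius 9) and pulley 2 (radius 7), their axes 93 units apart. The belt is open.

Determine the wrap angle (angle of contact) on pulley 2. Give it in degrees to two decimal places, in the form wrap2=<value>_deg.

open belt: β = asin((r2−r1)/C) = asin(-2/93) = -1.2323°
wrap1 = π − 2β = 182.4645°
wrap2 = π + 2β = 177.5355°

wrap2=177.54_deg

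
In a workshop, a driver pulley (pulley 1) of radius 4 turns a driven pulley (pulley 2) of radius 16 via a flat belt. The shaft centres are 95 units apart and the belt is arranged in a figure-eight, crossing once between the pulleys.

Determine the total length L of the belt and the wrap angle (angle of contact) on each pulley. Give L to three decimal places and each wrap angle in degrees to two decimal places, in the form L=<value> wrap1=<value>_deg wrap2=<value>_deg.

crossed belt: β = asin((r1+r2)/C) = asin(20/95) = 12.1532°
wrap1 = wrap2 = π + 2β = 204.3064°
tangent length = C·cosβ = 92.8709
L = (r1+r2)·wrap + 2·C·cosβ = 20·3.5658 + 2·92.8709 = 257.0581

L=257.058 wrap1=204.31_deg wrap2=204.31_deg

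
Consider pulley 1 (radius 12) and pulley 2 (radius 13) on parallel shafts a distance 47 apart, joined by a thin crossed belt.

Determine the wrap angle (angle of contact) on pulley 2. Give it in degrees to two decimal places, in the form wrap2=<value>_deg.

crossed belt: β = asin((r1+r2)/C) = asin(25/47) = 32.1349°
wrap1 = wrap2 = π + 2β = 244.2699°

wrap2=244.27_deg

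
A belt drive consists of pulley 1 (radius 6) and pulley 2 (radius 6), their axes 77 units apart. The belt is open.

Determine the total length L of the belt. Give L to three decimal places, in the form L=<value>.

open belt: β = asin((r2−r1)/C) = asin(0/77) = 0.0000°
wrap1 = π − 2β = 180.0000°
wrap2 = π + 2β = 180.0000°
tangent length = C·cosβ = 77.0000
L = r1·wrap1 + r2·wrap2 + 2·C·cosβ = 6·3.1416 + 6·3.1416 + 2·77.0000 = 191.6991

L=191.699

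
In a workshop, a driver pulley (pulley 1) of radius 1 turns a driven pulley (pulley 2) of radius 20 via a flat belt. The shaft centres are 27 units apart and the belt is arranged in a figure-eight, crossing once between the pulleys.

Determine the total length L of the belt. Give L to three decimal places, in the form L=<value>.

L=137.342

crossed belt: β = asin((r1+r2)/C) = asin(21/27) = 51.0576°
wrap1 = wrap2 = π + 2β = 282.1151°
tangent length = C·cosβ = 16.9706
L = (r1+r2)·wrap + 2·C·cosβ = 21·4.9238 + 2·16.9706 = 137.3417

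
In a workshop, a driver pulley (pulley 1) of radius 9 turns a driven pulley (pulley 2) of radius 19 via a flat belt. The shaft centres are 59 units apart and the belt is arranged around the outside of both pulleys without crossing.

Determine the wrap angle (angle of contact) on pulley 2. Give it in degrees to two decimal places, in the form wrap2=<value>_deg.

wrap2=199.52_deg

open belt: β = asin((r2−r1)/C) = asin(10/59) = 9.7583°
wrap1 = π − 2β = 160.4835°
wrap2 = π + 2β = 199.5165°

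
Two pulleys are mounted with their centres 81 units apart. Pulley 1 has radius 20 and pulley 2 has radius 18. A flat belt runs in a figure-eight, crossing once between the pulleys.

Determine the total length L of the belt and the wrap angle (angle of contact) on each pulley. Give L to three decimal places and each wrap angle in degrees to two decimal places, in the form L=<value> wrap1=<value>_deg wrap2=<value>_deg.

crossed belt: β = asin((r1+r2)/C) = asin(38/81) = 27.9782°
wrap1 = wrap2 = π + 2β = 235.9564°
tangent length = C·cosβ = 71.5332
L = (r1+r2)·wrap + 2·C·cosβ = 38·4.1182 + 2·71.5332 = 299.5586

L=299.559 wrap1=235.96_deg wrap2=235.96_deg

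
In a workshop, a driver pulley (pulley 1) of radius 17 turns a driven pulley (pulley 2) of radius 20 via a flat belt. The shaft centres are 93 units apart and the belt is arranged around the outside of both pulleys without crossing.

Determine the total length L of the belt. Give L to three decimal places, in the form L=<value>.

open belt: β = asin((r2−r1)/C) = asin(3/93) = 1.8486°
wrap1 = π − 2β = 176.3029°
wrap2 = π + 2β = 183.6971°
tangent length = C·cosβ = 92.9516
L = r1·wrap1 + r2·wrap2 + 2·C·cosβ = 17·3.0771 + 20·3.2061 + 2·92.9516 = 302.3357

L=302.336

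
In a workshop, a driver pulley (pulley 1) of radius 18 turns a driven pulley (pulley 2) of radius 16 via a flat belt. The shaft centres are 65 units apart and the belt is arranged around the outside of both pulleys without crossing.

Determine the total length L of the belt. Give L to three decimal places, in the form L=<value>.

open belt: β = asin((r2−r1)/C) = asin(-2/65) = -1.7632°
wrap1 = π − 2β = 183.5265°
wrap2 = π + 2β = 176.4735°
tangent length = C·cosβ = 64.9692
L = r1·wrap1 + r2·wrap2 + 2·C·cosβ = 18·3.2031 + 16·3.0800 + 2·64.9692 = 236.8757

L=236.876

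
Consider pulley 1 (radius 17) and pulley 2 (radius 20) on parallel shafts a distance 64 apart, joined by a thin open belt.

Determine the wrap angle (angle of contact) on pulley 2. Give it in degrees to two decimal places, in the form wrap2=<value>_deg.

open belt: β = asin((r2−r1)/C) = asin(3/64) = 2.6867°
wrap1 = π − 2β = 174.6266°
wrap2 = π + 2β = 185.3734°

wrap2=185.37_deg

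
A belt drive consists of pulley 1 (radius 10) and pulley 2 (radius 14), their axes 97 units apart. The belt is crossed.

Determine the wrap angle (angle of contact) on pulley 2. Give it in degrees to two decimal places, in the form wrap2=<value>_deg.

wrap2=208.65_deg

crossed belt: β = asin((r1+r2)/C) = asin(24/97) = 14.3251°
wrap1 = wrap2 = π + 2β = 208.6501°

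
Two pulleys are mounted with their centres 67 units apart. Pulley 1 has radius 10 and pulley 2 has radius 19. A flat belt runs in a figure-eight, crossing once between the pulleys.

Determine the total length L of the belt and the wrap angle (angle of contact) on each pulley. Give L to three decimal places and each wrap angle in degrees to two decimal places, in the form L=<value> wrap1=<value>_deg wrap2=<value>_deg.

crossed belt: β = asin((r1+r2)/C) = asin(29/67) = 25.6477°
wrap1 = wrap2 = π + 2β = 231.2953°
tangent length = C·cosβ = 60.3987
L = (r1+r2)·wrap + 2·C·cosβ = 29·4.0369 + 2·60.3987 = 237.8664

L=237.866 wrap1=231.30_deg wrap2=231.30_deg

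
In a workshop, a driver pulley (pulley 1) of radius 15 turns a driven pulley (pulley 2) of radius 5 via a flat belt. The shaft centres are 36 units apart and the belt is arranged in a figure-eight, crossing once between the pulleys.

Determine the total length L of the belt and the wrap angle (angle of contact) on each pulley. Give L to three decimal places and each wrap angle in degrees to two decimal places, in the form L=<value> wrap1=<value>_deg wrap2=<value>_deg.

L=146.260 wrap1=247.50_deg wrap2=247.50_deg

crossed belt: β = asin((r1+r2)/C) = asin(20/36) = 33.7490°
wrap1 = wrap2 = π + 2β = 247.4980°
tangent length = C·cosβ = 29.9333
L = (r1+r2)·wrap + 2·C·cosβ = 20·4.3197 + 2·29.9333 = 146.2596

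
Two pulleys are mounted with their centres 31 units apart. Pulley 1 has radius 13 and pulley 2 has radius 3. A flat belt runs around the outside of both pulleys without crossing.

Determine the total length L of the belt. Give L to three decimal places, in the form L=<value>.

open belt: β = asin((r2−r1)/C) = asin(-10/31) = -18.8191°
wrap1 = π − 2β = 217.6381°
wrap2 = π + 2β = 142.3619°
tangent length = C·cosβ = 29.3428
L = r1·wrap1 + r2·wrap2 + 2·C·cosβ = 13·3.7985 + 3·2.4847 + 2·29.3428 = 115.5202

L=115.520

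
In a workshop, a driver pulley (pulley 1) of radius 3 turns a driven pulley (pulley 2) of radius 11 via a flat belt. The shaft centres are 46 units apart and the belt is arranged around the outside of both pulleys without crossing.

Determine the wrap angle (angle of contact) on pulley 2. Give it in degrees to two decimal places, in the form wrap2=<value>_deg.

open belt: β = asin((r2−r1)/C) = asin(8/46) = 10.0154°
wrap1 = π − 2β = 159.9692°
wrap2 = π + 2β = 200.0308°

wrap2=200.03_deg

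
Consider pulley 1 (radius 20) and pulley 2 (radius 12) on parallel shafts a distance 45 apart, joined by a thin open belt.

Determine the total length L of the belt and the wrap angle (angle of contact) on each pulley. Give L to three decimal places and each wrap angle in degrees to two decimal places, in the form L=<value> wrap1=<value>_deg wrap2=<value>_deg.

open belt: β = asin((r2−r1)/C) = asin(-8/45) = -10.2403°
wrap1 = π − 2β = 200.4807°
wrap2 = π + 2β = 159.5193°
tangent length = C·cosβ = 44.2832
L = r1·wrap1 + r2·wrap2 + 2·C·cosβ = 20·3.4990 + 12·2.7841 + 2·44.2832 = 191.9570

L=191.957 wrap1=200.48_deg wrap2=159.52_deg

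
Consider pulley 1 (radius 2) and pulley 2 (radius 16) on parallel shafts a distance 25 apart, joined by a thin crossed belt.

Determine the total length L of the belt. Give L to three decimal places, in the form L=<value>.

L=120.184

crossed belt: β = asin((r1+r2)/C) = asin(18/25) = 46.0545°
wrap1 = wrap2 = π + 2β = 272.1090°
tangent length = C·cosβ = 17.3494
L = (r1+r2)·wrap + 2·C·cosβ = 18·4.7492 + 2·17.3494 = 120.1843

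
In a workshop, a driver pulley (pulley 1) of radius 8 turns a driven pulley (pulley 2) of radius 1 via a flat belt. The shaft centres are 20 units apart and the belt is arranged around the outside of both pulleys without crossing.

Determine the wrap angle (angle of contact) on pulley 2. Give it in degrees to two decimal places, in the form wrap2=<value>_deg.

wrap2=139.03_deg

open belt: β = asin((r2−r1)/C) = asin(-7/20) = -20.4873°
wrap1 = π − 2β = 220.9746°
wrap2 = π + 2β = 139.0254°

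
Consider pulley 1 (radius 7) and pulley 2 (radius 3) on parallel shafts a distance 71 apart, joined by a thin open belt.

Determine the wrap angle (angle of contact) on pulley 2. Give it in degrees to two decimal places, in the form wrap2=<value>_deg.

wrap2=173.54_deg

open belt: β = asin((r2−r1)/C) = asin(-4/71) = -3.2296°
wrap1 = π − 2β = 186.4593°
wrap2 = π + 2β = 173.5407°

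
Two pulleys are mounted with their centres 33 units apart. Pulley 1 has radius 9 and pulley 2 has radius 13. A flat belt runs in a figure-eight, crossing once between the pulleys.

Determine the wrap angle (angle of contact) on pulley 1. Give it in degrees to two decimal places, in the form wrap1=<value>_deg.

wrap1=263.62_deg

crossed belt: β = asin((r1+r2)/C) = asin(22/33) = 41.8103°
wrap1 = wrap2 = π + 2β = 263.6206°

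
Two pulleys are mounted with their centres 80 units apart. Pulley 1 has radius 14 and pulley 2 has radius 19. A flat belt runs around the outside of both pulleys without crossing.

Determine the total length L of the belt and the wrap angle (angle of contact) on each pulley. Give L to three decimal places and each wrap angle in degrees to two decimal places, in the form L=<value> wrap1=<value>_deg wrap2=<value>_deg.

L=263.985 wrap1=172.83_deg wrap2=187.17_deg

open belt: β = asin((r2−r1)/C) = asin(5/80) = 3.5833°
wrap1 = π − 2β = 172.8334°
wrap2 = π + 2β = 187.1666°
tangent length = C·cosβ = 79.8436
L = r1·wrap1 + r2·wrap2 + 2·C·cosβ = 14·3.0165 + 19·3.2667 + 2·79.8436 = 263.9852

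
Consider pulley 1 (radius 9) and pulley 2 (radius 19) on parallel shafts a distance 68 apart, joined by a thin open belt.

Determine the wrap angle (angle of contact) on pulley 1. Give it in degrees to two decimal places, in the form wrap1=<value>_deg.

wrap1=163.09_deg

open belt: β = asin((r2−r1)/C) = asin(10/68) = 8.4565°
wrap1 = π − 2β = 163.0870°
wrap2 = π + 2β = 196.9130°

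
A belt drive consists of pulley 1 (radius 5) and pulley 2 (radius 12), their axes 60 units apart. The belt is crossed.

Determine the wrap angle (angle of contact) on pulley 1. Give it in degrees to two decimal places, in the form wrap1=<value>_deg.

wrap1=212.92_deg

crossed belt: β = asin((r1+r2)/C) = asin(17/60) = 16.4592°
wrap1 = wrap2 = π + 2β = 212.9185°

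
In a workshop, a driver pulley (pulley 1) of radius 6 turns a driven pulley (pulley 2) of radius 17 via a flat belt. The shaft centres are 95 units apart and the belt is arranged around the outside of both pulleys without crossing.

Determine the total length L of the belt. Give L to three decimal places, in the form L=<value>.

open belt: β = asin((r2−r1)/C) = asin(11/95) = 6.6492°
wrap1 = π − 2β = 166.7017°
wrap2 = π + 2β = 193.2983°
tangent length = C·cosβ = 94.3610
L = r1·wrap1 + r2·wrap2 + 2·C·cosβ = 6·2.9095 + 17·3.3737 + 2·94.3610 = 263.5317

L=263.532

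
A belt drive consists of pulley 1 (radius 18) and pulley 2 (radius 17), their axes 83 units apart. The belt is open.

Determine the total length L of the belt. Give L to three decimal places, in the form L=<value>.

open belt: β = asin((r2−r1)/C) = asin(-1/83) = -0.6903°
wrap1 = π − 2β = 181.3807°
wrap2 = π + 2β = 178.6193°
tangent length = C·cosβ = 82.9940
L = r1·wrap1 + r2·wrap2 + 2·C·cosβ = 18·3.1657 + 17·3.1175 + 2·82.9940 = 275.9678

L=275.968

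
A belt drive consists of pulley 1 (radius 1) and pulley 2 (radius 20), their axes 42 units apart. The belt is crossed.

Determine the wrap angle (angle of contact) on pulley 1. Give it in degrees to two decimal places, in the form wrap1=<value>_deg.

wrap1=240.00_deg

crossed belt: β = asin((r1+r2)/C) = asin(21/42) = 30.0000°
wrap1 = wrap2 = π + 2β = 240.0000°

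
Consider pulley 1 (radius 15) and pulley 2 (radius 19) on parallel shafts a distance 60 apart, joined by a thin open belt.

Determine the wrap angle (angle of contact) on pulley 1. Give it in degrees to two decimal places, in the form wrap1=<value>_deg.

open belt: β = asin((r2−r1)/C) = asin(4/60) = 3.8226°
wrap1 = π − 2β = 172.3549°
wrap2 = π + 2β = 187.6451°

wrap1=172.35_deg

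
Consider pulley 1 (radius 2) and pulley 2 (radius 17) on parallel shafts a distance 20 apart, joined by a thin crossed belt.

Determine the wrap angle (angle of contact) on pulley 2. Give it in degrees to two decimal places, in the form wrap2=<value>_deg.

crossed belt: β = asin((r1+r2)/C) = asin(19/20) = 71.8051°
wrap1 = wrap2 = π + 2β = 323.6103°

wrap2=323.61_deg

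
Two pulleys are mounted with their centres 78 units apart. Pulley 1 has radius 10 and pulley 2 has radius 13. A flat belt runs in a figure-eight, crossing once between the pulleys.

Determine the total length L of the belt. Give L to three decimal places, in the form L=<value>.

L=235.089

crossed belt: β = asin((r1+r2)/C) = asin(23/78) = 17.1498°
wrap1 = wrap2 = π + 2β = 214.2997°
tangent length = C·cosβ = 74.5319
L = (r1+r2)·wrap + 2·C·cosβ = 23·3.7402 + 2·74.5319 = 235.0892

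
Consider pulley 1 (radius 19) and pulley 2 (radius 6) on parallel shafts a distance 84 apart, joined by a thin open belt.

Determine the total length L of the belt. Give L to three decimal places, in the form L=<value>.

open belt: β = asin((r2−r1)/C) = asin(-13/84) = -8.9030°
wrap1 = π − 2β = 197.8060°
wrap2 = π + 2β = 162.1940°
tangent length = C·cosβ = 82.9880
L = r1·wrap1 + r2·wrap2 + 2·C·cosβ = 19·3.4524 + 6·2.8308 + 2·82.9880 = 248.5558

L=248.556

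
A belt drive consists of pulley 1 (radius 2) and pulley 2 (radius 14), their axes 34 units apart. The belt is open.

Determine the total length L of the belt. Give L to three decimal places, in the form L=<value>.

L=122.546

open belt: β = asin((r2−r1)/C) = asin(12/34) = 20.6673°
wrap1 = π − 2β = 138.6654°
wrap2 = π + 2β = 221.3346°
tangent length = C·cosβ = 31.8119
L = r1·wrap1 + r2·wrap2 + 2·C·cosβ = 2·2.4202 + 14·3.8630 + 2·31.8119 = 122.5465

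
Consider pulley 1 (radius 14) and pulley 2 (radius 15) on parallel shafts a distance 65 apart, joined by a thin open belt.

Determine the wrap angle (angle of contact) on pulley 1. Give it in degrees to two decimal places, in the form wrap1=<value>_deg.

open belt: β = asin((r2−r1)/C) = asin(1/65) = 0.8815°
wrap1 = π − 2β = 178.2370°
wrap2 = π + 2β = 181.7630°

wrap1=178.24_deg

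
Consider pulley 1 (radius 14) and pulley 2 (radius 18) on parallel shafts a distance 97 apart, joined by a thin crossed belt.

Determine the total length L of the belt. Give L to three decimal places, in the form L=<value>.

crossed belt: β = asin((r1+r2)/C) = asin(32/97) = 19.2625°
wrap1 = wrap2 = π + 2β = 218.5250°
tangent length = C·cosβ = 91.5696
L = (r1+r2)·wrap + 2·C·cosβ = 32·3.8140 + 2·91.5696 = 305.1867

L=305.187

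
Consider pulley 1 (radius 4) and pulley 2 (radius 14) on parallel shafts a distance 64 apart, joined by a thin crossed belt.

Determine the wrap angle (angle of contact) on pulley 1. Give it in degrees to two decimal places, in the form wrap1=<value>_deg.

wrap1=212.67_deg

crossed belt: β = asin((r1+r2)/C) = asin(18/64) = 16.3348°
wrap1 = wrap2 = π + 2β = 212.6696°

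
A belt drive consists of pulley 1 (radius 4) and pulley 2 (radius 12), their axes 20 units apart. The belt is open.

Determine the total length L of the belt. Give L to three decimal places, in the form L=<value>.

open belt: β = asin((r2−r1)/C) = asin(8/20) = 23.5782°
wrap1 = π − 2β = 132.8436°
wrap2 = π + 2β = 227.1564°
tangent length = C·cosβ = 18.3303
L = r1·wrap1 + r2·wrap2 + 2·C·cosβ = 4·2.3186 + 12·3.9646 + 2·18.3303 = 93.5104

L=93.510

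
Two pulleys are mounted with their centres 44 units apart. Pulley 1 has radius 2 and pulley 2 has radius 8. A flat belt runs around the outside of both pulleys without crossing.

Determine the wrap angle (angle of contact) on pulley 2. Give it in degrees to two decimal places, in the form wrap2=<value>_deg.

open belt: β = asin((r2−r1)/C) = asin(6/44) = 7.8375°
wrap1 = π − 2β = 164.3250°
wrap2 = π + 2β = 195.6750°

wrap2=195.67_deg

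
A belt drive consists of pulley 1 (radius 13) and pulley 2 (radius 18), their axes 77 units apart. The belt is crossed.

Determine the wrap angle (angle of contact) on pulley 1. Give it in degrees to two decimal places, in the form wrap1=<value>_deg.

crossed belt: β = asin((r1+r2)/C) = asin(31/77) = 23.7407°
wrap1 = wrap2 = π + 2β = 227.4813°

wrap1=227.48_deg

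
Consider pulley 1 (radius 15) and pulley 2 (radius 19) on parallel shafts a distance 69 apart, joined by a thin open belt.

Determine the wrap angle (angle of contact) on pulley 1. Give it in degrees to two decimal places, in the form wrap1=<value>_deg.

wrap1=173.35_deg

open belt: β = asin((r2−r1)/C) = asin(4/69) = 3.3234°
wrap1 = π − 2β = 173.3533°
wrap2 = π + 2β = 186.6467°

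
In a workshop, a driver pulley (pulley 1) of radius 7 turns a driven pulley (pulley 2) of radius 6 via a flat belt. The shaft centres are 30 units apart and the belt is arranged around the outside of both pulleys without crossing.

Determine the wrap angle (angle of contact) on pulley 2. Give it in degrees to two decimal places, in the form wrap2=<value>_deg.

wrap2=176.18_deg

open belt: β = asin((r2−r1)/C) = asin(-1/30) = -1.9102°
wrap1 = π − 2β = 183.8204°
wrap2 = π + 2β = 176.1796°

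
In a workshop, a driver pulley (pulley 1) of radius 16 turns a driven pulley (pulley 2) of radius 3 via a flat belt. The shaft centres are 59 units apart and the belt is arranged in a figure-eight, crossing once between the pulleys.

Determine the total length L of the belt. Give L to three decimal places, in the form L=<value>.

L=183.864

crossed belt: β = asin((r1+r2)/C) = asin(19/59) = 18.7860°
wrap1 = wrap2 = π + 2β = 217.5719°
tangent length = C·cosβ = 55.8570
L = (r1+r2)·wrap + 2·C·cosβ = 19·3.7973 + 2·55.8570 = 183.8635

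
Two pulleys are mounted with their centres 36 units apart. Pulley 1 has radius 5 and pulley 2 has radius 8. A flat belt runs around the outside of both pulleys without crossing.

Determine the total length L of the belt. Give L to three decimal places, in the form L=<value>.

open belt: β = asin((r2−r1)/C) = asin(3/36) = 4.7802°
wrap1 = π − 2β = 170.4396°
wrap2 = π + 2β = 189.5604°
tangent length = C·cosβ = 35.8748
L = r1·wrap1 + r2·wrap2 + 2·C·cosβ = 5·2.9747 + 8·3.3085 + 2·35.8748 = 113.0908

L=113.091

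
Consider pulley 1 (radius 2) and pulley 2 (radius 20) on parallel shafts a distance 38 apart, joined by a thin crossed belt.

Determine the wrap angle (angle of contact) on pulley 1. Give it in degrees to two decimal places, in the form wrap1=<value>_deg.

wrap1=250.75_deg

crossed belt: β = asin((r1+r2)/C) = asin(22/38) = 35.3765°
wrap1 = wrap2 = π + 2β = 250.7531°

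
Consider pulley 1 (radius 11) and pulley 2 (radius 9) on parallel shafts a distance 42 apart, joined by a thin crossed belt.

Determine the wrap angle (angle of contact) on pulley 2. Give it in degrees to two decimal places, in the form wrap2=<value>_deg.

wrap2=236.87_deg

crossed belt: β = asin((r1+r2)/C) = asin(20/42) = 28.4369°
wrap1 = wrap2 = π + 2β = 236.8738°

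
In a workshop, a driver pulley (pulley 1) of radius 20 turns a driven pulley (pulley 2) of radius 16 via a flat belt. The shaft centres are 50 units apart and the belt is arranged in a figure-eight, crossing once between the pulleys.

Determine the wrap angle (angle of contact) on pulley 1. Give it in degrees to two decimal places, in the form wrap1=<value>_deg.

crossed belt: β = asin((r1+r2)/C) = asin(36/50) = 46.0545°
wrap1 = wrap2 = π + 2β = 272.1090°

wrap1=272.11_deg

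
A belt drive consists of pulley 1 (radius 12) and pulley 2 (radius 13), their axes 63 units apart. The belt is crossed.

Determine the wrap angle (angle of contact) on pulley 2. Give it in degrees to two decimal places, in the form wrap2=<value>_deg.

crossed belt: β = asin((r1+r2)/C) = asin(25/63) = 23.3799°
wrap1 = wrap2 = π + 2β = 226.7597°

wrap2=226.76_deg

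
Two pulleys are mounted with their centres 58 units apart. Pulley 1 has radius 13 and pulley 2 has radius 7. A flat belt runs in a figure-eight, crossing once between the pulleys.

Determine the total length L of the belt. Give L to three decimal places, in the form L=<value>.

crossed belt: β = asin((r1+r2)/C) = asin(20/58) = 20.1713°
wrap1 = wrap2 = π + 2β = 220.3425°
tangent length = C·cosβ = 54.4426
L = (r1+r2)·wrap + 2·C·cosβ = 20·3.8457 + 2·54.4426 = 185.7993

L=185.799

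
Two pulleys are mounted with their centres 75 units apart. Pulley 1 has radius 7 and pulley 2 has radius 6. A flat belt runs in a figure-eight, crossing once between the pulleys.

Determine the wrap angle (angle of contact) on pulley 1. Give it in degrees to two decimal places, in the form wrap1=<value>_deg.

crossed belt: β = asin((r1+r2)/C) = asin(13/75) = 9.9817°
wrap1 = wrap2 = π + 2β = 199.9634°

wrap1=199.96_deg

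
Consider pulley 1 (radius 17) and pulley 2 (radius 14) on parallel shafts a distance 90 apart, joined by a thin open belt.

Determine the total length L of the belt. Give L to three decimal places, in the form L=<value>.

L=277.489

open belt: β = asin((r2−r1)/C) = asin(-3/90) = -1.9102°
wrap1 = π − 2β = 183.8204°
wrap2 = π + 2β = 176.1796°
tangent length = C·cosβ = 89.9500
L = r1·wrap1 + r2·wrap2 + 2·C·cosβ = 17·3.2083 + 14·3.0749 + 2·89.9500 = 277.4894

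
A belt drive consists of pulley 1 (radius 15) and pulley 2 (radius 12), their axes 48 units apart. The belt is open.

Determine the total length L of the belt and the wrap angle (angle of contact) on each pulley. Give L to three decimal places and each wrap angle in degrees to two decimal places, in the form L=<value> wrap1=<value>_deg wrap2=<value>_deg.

open belt: β = asin((r2−r1)/C) = asin(-3/48) = -3.5833°
wrap1 = π − 2β = 187.1666°
wrap2 = π + 2β = 172.8334°
tangent length = C·cosβ = 47.9062
L = r1·wrap1 + r2·wrap2 + 2·C·cosβ = 15·3.2667 + 12·3.0165 + 2·47.9062 = 181.0106

L=181.011 wrap1=187.17_deg wrap2=172.83_deg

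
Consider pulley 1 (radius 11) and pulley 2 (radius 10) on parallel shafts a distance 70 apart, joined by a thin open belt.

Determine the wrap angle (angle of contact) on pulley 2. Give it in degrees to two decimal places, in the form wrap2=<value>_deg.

open belt: β = asin((r2−r1)/C) = asin(-1/70) = -0.8185°
wrap1 = π − 2β = 181.6371°
wrap2 = π + 2β = 178.3629°

wrap2=178.36_deg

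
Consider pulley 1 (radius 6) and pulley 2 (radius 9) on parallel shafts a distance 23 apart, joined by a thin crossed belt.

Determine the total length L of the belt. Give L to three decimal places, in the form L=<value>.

L=103.309

crossed belt: β = asin((r1+r2)/C) = asin(15/23) = 40.7057°
wrap1 = wrap2 = π + 2β = 261.4114°
tangent length = C·cosβ = 17.4356
L = (r1+r2)·wrap + 2·C·cosβ = 15·4.5625 + 2·17.4356 = 103.3085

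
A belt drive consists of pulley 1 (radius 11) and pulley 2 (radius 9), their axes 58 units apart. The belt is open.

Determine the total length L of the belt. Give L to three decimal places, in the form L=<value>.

L=178.901

open belt: β = asin((r2−r1)/C) = asin(-2/58) = -1.9761°
wrap1 = π − 2β = 183.9522°
wrap2 = π + 2β = 176.0478°
tangent length = C·cosβ = 57.9655
L = r1·wrap1 + r2·wrap2 + 2·C·cosβ = 11·3.2106 + 9·3.0726 + 2·57.9655 = 178.9008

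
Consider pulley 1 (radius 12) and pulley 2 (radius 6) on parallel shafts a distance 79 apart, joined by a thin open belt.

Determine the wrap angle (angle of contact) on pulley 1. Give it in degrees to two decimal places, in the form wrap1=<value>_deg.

wrap1=188.71_deg

open belt: β = asin((r2−r1)/C) = asin(-6/79) = -4.3558°
wrap1 = π − 2β = 188.7115°
wrap2 = π + 2β = 171.2885°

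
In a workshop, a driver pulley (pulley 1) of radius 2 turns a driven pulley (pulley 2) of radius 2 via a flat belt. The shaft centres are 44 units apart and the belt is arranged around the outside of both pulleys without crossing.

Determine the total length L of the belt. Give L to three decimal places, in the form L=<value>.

open belt: β = asin((r2−r1)/C) = asin(0/44) = 0.0000°
wrap1 = π − 2β = 180.0000°
wrap2 = π + 2β = 180.0000°
tangent length = C·cosβ = 44.0000
L = r1·wrap1 + r2·wrap2 + 2·C·cosβ = 2·3.1416 + 2·3.1416 + 2·44.0000 = 100.5664

L=100.566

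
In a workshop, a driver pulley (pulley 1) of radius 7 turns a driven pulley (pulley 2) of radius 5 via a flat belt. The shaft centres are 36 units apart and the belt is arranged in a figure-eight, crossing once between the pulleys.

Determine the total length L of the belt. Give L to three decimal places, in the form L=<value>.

crossed belt: β = asin((r1+r2)/C) = asin(12/36) = 19.4712°
wrap1 = wrap2 = π + 2β = 218.9424°
tangent length = C·cosβ = 33.9411
L = (r1+r2)·wrap + 2·C·cosβ = 12·3.8213 + 2·33.9411 = 113.7374

L=113.737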